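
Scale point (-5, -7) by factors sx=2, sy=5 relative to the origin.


Scaling: (x*sx, y*sy) = (-5*2, -7*5) = (-10, -35)

(-10, -35)


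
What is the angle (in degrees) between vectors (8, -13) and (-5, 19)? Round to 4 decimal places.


dot = 8*-5 + -13*19 = -287
|u| = 15.2643, |v| = 19.6469
cos(angle) = -0.957
angle = 163.1361 degrees

163.1361 degrees


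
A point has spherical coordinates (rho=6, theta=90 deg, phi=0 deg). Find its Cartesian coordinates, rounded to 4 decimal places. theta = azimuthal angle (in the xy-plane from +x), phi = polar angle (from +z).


x = 6 * sin(0) * cos(90) = 0
y = 6 * sin(0) * sin(90) = 0
z = 6 * cos(0) = 6

(0, 0, 6)


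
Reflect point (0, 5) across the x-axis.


Reflection across x-axis: (x, y) -> (x, -y)
(0, 5) -> (0, -5)

(0, -5)


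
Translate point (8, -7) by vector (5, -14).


Translation: (x+dx, y+dy) = (8+5, -7+-14) = (13, -21)

(13, -21)


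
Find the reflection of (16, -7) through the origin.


Reflection through origin: (x, y) -> (-x, -y)
(16, -7) -> (-16, 7)

(-16, 7)


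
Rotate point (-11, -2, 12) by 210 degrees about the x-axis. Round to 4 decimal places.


x' = -11
y' = -2*cos(210) - 12*sin(210) = 7.7321
z' = -2*sin(210) + 12*cos(210) = -9.3923

(-11, 7.7321, -9.3923)


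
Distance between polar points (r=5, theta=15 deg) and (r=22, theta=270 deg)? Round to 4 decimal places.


d = sqrt(r1^2 + r2^2 - 2*r1*r2*cos(t2-t1))
d = sqrt(5^2 + 22^2 - 2*5*22*cos(270-15)) = 23.7895

23.7895


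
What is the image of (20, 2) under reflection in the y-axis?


Reflection across y-axis: (x, y) -> (-x, y)
(20, 2) -> (-20, 2)

(-20, 2)


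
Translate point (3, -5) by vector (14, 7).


Translation: (x+dx, y+dy) = (3+14, -5+7) = (17, 2)

(17, 2)


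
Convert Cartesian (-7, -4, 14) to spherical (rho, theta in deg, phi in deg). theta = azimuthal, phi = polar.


rho = sqrt((-7)^2 + (-4)^2 + 14^2) = 16.1555
theta = atan2(-4, -7) = 209.7449 deg
phi = acos(14/16.1555) = 29.9366 deg

rho = 16.1555, theta = 209.7449 deg, phi = 29.9366 deg


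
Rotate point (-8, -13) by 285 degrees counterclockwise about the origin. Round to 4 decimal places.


x' = -8*cos(285) - -13*sin(285) = -14.6276
y' = -8*sin(285) + -13*cos(285) = 4.3628

(-14.6276, 4.3628)


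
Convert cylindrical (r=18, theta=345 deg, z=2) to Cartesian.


x = 18 * cos(345) = 17.3867
y = 18 * sin(345) = -4.6587
z = 2

(17.3867, -4.6587, 2)


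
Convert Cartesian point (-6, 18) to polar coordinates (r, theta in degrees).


r = sqrt((-6)^2 + 18^2) = 18.9737
theta = atan2(18, -6) = 108.4349 degrees

r = 18.9737, theta = 108.4349 degrees


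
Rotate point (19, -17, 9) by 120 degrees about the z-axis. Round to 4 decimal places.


x' = 19*cos(120) - -17*sin(120) = 5.2224
y' = 19*sin(120) + -17*cos(120) = 24.9545
z' = 9

(5.2224, 24.9545, 9)


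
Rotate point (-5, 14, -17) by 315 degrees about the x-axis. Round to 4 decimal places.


x' = -5
y' = 14*cos(315) - -17*sin(315) = -2.1213
z' = 14*sin(315) + -17*cos(315) = -21.9203

(-5, -2.1213, -21.9203)


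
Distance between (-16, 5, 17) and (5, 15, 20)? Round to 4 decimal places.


d = sqrt((5--16)^2 + (15-5)^2 + (20-17)^2) = 23.4521

23.4521


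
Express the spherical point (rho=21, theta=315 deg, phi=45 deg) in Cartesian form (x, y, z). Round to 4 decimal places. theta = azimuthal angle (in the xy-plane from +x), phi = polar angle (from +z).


x = 21 * sin(45) * cos(315) = 10.5
y = 21 * sin(45) * sin(315) = -10.5
z = 21 * cos(45) = 14.8492

(10.5, -10.5, 14.8492)


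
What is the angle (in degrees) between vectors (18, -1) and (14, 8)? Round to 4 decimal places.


dot = 18*14 + -1*8 = 244
|u| = 18.0278, |v| = 16.1245
cos(angle) = 0.8394
angle = 32.9247 degrees

32.9247 degrees


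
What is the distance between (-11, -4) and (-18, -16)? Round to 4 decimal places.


d = sqrt((-18--11)^2 + (-16--4)^2) = 13.8924

13.8924


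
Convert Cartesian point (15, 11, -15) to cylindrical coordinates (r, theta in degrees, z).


r = sqrt(15^2 + 11^2) = 18.6011
theta = atan2(11, 15) = 36.2538 deg
z = -15

r = 18.6011, theta = 36.2538 deg, z = -15


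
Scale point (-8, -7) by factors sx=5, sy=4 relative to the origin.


Scaling: (x*sx, y*sy) = (-8*5, -7*4) = (-40, -28)

(-40, -28)


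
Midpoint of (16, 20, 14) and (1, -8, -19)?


Midpoint = ((16+1)/2, (20+-8)/2, (14+-19)/2) = (8.5, 6, -2.5)

(8.5, 6, -2.5)


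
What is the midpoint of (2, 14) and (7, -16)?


Midpoint = ((2+7)/2, (14+-16)/2) = (4.5, -1)

(4.5, -1)


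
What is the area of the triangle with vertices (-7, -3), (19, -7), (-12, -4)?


Area = |x1(y2-y3) + x2(y3-y1) + x3(y1-y2)| / 2
= |-7*(-7--4) + 19*(-4--3) + -12*(-3--7)| / 2
= 23

23


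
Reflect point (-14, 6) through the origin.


Reflection through origin: (x, y) -> (-x, -y)
(-14, 6) -> (14, -6)

(14, -6)


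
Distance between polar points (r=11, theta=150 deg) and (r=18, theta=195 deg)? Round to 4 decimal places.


d = sqrt(r1^2 + r2^2 - 2*r1*r2*cos(t2-t1))
d = sqrt(11^2 + 18^2 - 2*11*18*cos(195-150)) = 12.8447

12.8447


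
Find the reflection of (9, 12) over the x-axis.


Reflection across x-axis: (x, y) -> (x, -y)
(9, 12) -> (9, -12)

(9, -12)


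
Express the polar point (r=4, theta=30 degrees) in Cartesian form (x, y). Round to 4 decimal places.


x = 4 * cos(30) = 3.4641
y = 4 * sin(30) = 2

(3.4641, 2)


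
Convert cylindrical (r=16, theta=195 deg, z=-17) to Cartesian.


x = 16 * cos(195) = -15.4548
y = 16 * sin(195) = -4.1411
z = -17

(-15.4548, -4.1411, -17)


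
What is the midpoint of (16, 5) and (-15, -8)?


Midpoint = ((16+-15)/2, (5+-8)/2) = (0.5, -1.5)

(0.5, -1.5)


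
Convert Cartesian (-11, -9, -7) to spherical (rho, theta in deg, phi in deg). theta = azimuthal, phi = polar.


rho = sqrt((-11)^2 + (-9)^2 + (-7)^2) = 15.843
theta = atan2(-9, -11) = 219.2894 deg
phi = acos(-7/15.843) = 116.2211 deg

rho = 15.843, theta = 219.2894 deg, phi = 116.2211 deg


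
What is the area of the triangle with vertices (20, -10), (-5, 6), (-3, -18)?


Area = |x1(y2-y3) + x2(y3-y1) + x3(y1-y2)| / 2
= |20*(6--18) + -5*(-18--10) + -3*(-10-6)| / 2
= 284

284


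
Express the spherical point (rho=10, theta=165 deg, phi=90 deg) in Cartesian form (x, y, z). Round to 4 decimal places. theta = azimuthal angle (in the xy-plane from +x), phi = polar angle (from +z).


x = 10 * sin(90) * cos(165) = -9.6593
y = 10 * sin(90) * sin(165) = 2.5882
z = 10 * cos(90) = 0

(-9.6593, 2.5882, 0)


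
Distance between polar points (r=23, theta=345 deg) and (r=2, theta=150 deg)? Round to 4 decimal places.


d = sqrt(r1^2 + r2^2 - 2*r1*r2*cos(t2-t1))
d = sqrt(23^2 + 2^2 - 2*23*2*cos(150-345)) = 24.9372

24.9372


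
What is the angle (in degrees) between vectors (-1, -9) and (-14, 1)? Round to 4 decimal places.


dot = -1*-14 + -9*1 = 5
|u| = 9.0554, |v| = 14.0357
cos(angle) = 0.0393
angle = 87.7454 degrees

87.7454 degrees


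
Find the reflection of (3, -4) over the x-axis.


Reflection across x-axis: (x, y) -> (x, -y)
(3, -4) -> (3, 4)

(3, 4)


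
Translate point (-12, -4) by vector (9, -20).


Translation: (x+dx, y+dy) = (-12+9, -4+-20) = (-3, -24)

(-3, -24)


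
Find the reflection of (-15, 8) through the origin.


Reflection through origin: (x, y) -> (-x, -y)
(-15, 8) -> (15, -8)

(15, -8)


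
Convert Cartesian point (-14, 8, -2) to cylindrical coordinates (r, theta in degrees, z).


r = sqrt((-14)^2 + 8^2) = 16.1245
theta = atan2(8, -14) = 150.2551 deg
z = -2

r = 16.1245, theta = 150.2551 deg, z = -2


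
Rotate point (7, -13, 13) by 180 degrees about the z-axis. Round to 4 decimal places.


x' = 7*cos(180) - -13*sin(180) = -7
y' = 7*sin(180) + -13*cos(180) = 13
z' = 13

(-7, 13, 13)


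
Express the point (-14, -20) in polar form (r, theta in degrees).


r = sqrt((-14)^2 + (-20)^2) = 24.4131
theta = atan2(-20, -14) = 235.008 degrees

r = 24.4131, theta = 235.008 degrees


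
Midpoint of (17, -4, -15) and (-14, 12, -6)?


Midpoint = ((17+-14)/2, (-4+12)/2, (-15+-6)/2) = (1.5, 4, -10.5)

(1.5, 4, -10.5)


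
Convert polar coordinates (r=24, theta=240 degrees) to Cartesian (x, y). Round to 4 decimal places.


x = 24 * cos(240) = -12
y = 24 * sin(240) = -20.7846

(-12, -20.7846)


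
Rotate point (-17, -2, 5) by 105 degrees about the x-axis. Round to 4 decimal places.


x' = -17
y' = -2*cos(105) - 5*sin(105) = -4.312
z' = -2*sin(105) + 5*cos(105) = -3.2259

(-17, -4.312, -3.2259)


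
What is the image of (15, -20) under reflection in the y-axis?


Reflection across y-axis: (x, y) -> (-x, y)
(15, -20) -> (-15, -20)

(-15, -20)


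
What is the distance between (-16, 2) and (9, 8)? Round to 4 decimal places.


d = sqrt((9--16)^2 + (8-2)^2) = 25.7099

25.7099


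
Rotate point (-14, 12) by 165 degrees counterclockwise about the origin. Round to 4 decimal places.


x' = -14*cos(165) - 12*sin(165) = 10.4171
y' = -14*sin(165) + 12*cos(165) = -15.2146

(10.4171, -15.2146)


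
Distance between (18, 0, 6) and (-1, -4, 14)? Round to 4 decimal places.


d = sqrt((-1-18)^2 + (-4-0)^2 + (14-6)^2) = 21

21


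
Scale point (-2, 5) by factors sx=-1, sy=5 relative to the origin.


Scaling: (x*sx, y*sy) = (-2*-1, 5*5) = (2, 25)

(2, 25)


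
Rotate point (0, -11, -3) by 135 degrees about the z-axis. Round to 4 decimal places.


x' = 0*cos(135) - -11*sin(135) = 7.7782
y' = 0*sin(135) + -11*cos(135) = 7.7782
z' = -3

(7.7782, 7.7782, -3)


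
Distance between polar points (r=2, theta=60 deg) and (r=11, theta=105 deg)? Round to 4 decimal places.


d = sqrt(r1^2 + r2^2 - 2*r1*r2*cos(t2-t1))
d = sqrt(2^2 + 11^2 - 2*2*11*cos(105-60)) = 9.6895

9.6895


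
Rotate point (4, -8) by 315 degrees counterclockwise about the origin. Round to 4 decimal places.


x' = 4*cos(315) - -8*sin(315) = -2.8284
y' = 4*sin(315) + -8*cos(315) = -8.4853

(-2.8284, -8.4853)


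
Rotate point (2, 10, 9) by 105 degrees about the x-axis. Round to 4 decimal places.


x' = 2
y' = 10*cos(105) - 9*sin(105) = -11.2815
z' = 10*sin(105) + 9*cos(105) = 7.3299

(2, -11.2815, 7.3299)


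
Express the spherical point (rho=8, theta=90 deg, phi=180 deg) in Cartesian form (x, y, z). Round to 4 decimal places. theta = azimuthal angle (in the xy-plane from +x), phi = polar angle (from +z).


x = 8 * sin(180) * cos(90) = 0
y = 8 * sin(180) * sin(90) = 0
z = 8 * cos(180) = -8

(0, 0, -8)


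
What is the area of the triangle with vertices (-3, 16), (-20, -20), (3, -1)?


Area = |x1(y2-y3) + x2(y3-y1) + x3(y1-y2)| / 2
= |-3*(-20--1) + -20*(-1-16) + 3*(16--20)| / 2
= 252.5

252.5


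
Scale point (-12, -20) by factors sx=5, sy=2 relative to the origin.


Scaling: (x*sx, y*sy) = (-12*5, -20*2) = (-60, -40)

(-60, -40)


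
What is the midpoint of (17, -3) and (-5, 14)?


Midpoint = ((17+-5)/2, (-3+14)/2) = (6, 5.5)

(6, 5.5)


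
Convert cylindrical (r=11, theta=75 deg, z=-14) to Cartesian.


x = 11 * cos(75) = 2.847
y = 11 * sin(75) = 10.6252
z = -14

(2.847, 10.6252, -14)


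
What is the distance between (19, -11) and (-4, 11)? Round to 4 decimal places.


d = sqrt((-4-19)^2 + (11--11)^2) = 31.8277

31.8277


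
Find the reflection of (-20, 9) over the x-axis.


Reflection across x-axis: (x, y) -> (x, -y)
(-20, 9) -> (-20, -9)

(-20, -9)


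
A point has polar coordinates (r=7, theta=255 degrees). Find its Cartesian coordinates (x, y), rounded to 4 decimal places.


x = 7 * cos(255) = -1.8117
y = 7 * sin(255) = -6.7615

(-1.8117, -6.7615)


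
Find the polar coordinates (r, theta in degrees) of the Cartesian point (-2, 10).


r = sqrt((-2)^2 + 10^2) = 10.198
theta = atan2(10, -2) = 101.3099 degrees

r = 10.198, theta = 101.3099 degrees


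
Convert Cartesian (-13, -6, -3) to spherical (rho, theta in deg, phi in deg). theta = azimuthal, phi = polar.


rho = sqrt((-13)^2 + (-6)^2 + (-3)^2) = 14.6287
theta = atan2(-6, -13) = 204.7751 deg
phi = acos(-3/14.6287) = 101.8339 deg

rho = 14.6287, theta = 204.7751 deg, phi = 101.8339 deg


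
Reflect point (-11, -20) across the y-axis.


Reflection across y-axis: (x, y) -> (-x, y)
(-11, -20) -> (11, -20)

(11, -20)


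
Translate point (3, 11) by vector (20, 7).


Translation: (x+dx, y+dy) = (3+20, 11+7) = (23, 18)

(23, 18)


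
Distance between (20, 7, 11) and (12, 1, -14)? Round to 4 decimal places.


d = sqrt((12-20)^2 + (1-7)^2 + (-14-11)^2) = 26.9258

26.9258


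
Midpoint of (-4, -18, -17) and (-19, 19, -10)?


Midpoint = ((-4+-19)/2, (-18+19)/2, (-17+-10)/2) = (-11.5, 0.5, -13.5)

(-11.5, 0.5, -13.5)


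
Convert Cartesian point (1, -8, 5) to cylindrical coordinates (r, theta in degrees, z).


r = sqrt(1^2 + (-8)^2) = 8.0623
theta = atan2(-8, 1) = 277.125 deg
z = 5

r = 8.0623, theta = 277.125 deg, z = 5


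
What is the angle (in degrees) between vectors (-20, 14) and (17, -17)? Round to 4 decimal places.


dot = -20*17 + 14*-17 = -578
|u| = 24.4131, |v| = 24.0416
cos(angle) = -0.9848
angle = 169.992 degrees

169.992 degrees


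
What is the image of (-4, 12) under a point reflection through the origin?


Reflection through origin: (x, y) -> (-x, -y)
(-4, 12) -> (4, -12)

(4, -12)


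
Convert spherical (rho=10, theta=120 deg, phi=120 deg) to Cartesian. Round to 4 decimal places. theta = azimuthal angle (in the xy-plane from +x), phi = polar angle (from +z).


x = 10 * sin(120) * cos(120) = -4.3301
y = 10 * sin(120) * sin(120) = 7.5
z = 10 * cos(120) = -5

(-4.3301, 7.5, -5)


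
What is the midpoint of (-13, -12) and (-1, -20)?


Midpoint = ((-13+-1)/2, (-12+-20)/2) = (-7, -16)

(-7, -16)


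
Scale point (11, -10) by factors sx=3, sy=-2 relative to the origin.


Scaling: (x*sx, y*sy) = (11*3, -10*-2) = (33, 20)

(33, 20)


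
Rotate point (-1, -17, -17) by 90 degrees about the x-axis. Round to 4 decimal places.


x' = -1
y' = -17*cos(90) - -17*sin(90) = 17
z' = -17*sin(90) + -17*cos(90) = -17

(-1, 17, -17)


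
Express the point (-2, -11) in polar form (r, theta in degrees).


r = sqrt((-2)^2 + (-11)^2) = 11.1803
theta = atan2(-11, -2) = 259.6952 degrees

r = 11.1803, theta = 259.6952 degrees


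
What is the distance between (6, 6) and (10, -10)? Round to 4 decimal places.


d = sqrt((10-6)^2 + (-10-6)^2) = 16.4924

16.4924


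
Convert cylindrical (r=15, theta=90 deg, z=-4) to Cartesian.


x = 15 * cos(90) = 0
y = 15 * sin(90) = 15
z = -4

(0, 15, -4)


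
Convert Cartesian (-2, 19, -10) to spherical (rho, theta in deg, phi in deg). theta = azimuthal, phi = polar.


rho = sqrt((-2)^2 + 19^2 + (-10)^2) = 21.5639
theta = atan2(19, -2) = 96.009 deg
phi = acos(-10/21.5639) = 117.6286 deg

rho = 21.5639, theta = 96.009 deg, phi = 117.6286 deg


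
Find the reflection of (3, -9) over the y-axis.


Reflection across y-axis: (x, y) -> (-x, y)
(3, -9) -> (-3, -9)

(-3, -9)


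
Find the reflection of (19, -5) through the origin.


Reflection through origin: (x, y) -> (-x, -y)
(19, -5) -> (-19, 5)

(-19, 5)


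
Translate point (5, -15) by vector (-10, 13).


Translation: (x+dx, y+dy) = (5+-10, -15+13) = (-5, -2)

(-5, -2)


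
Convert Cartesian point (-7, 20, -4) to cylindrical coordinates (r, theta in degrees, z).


r = sqrt((-7)^2 + 20^2) = 21.1896
theta = atan2(20, -7) = 109.29 deg
z = -4

r = 21.1896, theta = 109.29 deg, z = -4


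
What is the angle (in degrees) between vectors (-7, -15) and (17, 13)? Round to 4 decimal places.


dot = -7*17 + -15*13 = -314
|u| = 16.5529, |v| = 21.4009
cos(angle) = -0.8864
angle = 152.4223 degrees

152.4223 degrees


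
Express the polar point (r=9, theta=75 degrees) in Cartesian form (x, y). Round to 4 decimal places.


x = 9 * cos(75) = 2.3294
y = 9 * sin(75) = 8.6933

(2.3294, 8.6933)


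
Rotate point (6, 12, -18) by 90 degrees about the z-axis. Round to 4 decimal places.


x' = 6*cos(90) - 12*sin(90) = -12
y' = 6*sin(90) + 12*cos(90) = 6
z' = -18

(-12, 6, -18)


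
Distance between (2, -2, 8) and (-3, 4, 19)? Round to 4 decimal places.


d = sqrt((-3-2)^2 + (4--2)^2 + (19-8)^2) = 13.4907

13.4907


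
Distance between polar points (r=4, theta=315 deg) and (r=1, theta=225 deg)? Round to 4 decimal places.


d = sqrt(r1^2 + r2^2 - 2*r1*r2*cos(t2-t1))
d = sqrt(4^2 + 1^2 - 2*4*1*cos(225-315)) = 4.1231

4.1231


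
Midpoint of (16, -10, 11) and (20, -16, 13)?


Midpoint = ((16+20)/2, (-10+-16)/2, (11+13)/2) = (18, -13, 12)

(18, -13, 12)


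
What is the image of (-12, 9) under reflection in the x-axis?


Reflection across x-axis: (x, y) -> (x, -y)
(-12, 9) -> (-12, -9)

(-12, -9)


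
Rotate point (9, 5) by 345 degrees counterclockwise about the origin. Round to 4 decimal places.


x' = 9*cos(345) - 5*sin(345) = 9.9874
y' = 9*sin(345) + 5*cos(345) = 2.5003

(9.9874, 2.5003)


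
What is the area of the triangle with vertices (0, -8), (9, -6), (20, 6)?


Area = |x1(y2-y3) + x2(y3-y1) + x3(y1-y2)| / 2
= |0*(-6-6) + 9*(6--8) + 20*(-8--6)| / 2
= 43

43


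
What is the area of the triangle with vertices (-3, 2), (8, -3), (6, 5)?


Area = |x1(y2-y3) + x2(y3-y1) + x3(y1-y2)| / 2
= |-3*(-3-5) + 8*(5-2) + 6*(2--3)| / 2
= 39

39


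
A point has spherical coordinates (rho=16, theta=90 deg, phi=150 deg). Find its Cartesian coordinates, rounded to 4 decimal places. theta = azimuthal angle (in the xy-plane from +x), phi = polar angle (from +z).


x = 16 * sin(150) * cos(90) = 0
y = 16 * sin(150) * sin(90) = 8
z = 16 * cos(150) = -13.8564

(0, 8, -13.8564)


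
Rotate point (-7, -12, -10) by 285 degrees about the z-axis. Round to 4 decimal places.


x' = -7*cos(285) - -12*sin(285) = -13.4028
y' = -7*sin(285) + -12*cos(285) = 3.6557
z' = -10

(-13.4028, 3.6557, -10)


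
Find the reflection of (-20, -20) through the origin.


Reflection through origin: (x, y) -> (-x, -y)
(-20, -20) -> (20, 20)

(20, 20)


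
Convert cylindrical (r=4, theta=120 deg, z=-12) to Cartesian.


x = 4 * cos(120) = -2
y = 4 * sin(120) = 3.4641
z = -12

(-2, 3.4641, -12)


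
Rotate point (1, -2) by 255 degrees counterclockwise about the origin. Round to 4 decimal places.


x' = 1*cos(255) - -2*sin(255) = -2.1907
y' = 1*sin(255) + -2*cos(255) = -0.4483

(-2.1907, -0.4483)


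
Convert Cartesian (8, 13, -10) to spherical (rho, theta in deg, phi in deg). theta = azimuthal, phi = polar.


rho = sqrt(8^2 + 13^2 + (-10)^2) = 18.2483
theta = atan2(13, 8) = 58.3925 deg
phi = acos(-10/18.2483) = 123.2297 deg

rho = 18.2483, theta = 58.3925 deg, phi = 123.2297 deg


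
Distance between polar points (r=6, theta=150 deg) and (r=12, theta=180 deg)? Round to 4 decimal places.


d = sqrt(r1^2 + r2^2 - 2*r1*r2*cos(t2-t1))
d = sqrt(6^2 + 12^2 - 2*6*12*cos(180-150)) = 7.4359

7.4359


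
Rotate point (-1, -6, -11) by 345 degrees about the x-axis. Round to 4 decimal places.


x' = -1
y' = -6*cos(345) - -11*sin(345) = -8.6426
z' = -6*sin(345) + -11*cos(345) = -9.0723

(-1, -8.6426, -9.0723)


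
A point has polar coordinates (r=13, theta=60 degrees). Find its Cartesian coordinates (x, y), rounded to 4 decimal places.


x = 13 * cos(60) = 6.5
y = 13 * sin(60) = 11.2583

(6.5, 11.2583)


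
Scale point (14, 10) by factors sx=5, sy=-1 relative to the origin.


Scaling: (x*sx, y*sy) = (14*5, 10*-1) = (70, -10)

(70, -10)


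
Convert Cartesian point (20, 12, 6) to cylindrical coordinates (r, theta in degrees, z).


r = sqrt(20^2 + 12^2) = 23.3238
theta = atan2(12, 20) = 30.9638 deg
z = 6

r = 23.3238, theta = 30.9638 deg, z = 6


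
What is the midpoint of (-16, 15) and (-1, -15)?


Midpoint = ((-16+-1)/2, (15+-15)/2) = (-8.5, 0)

(-8.5, 0)


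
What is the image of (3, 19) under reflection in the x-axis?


Reflection across x-axis: (x, y) -> (x, -y)
(3, 19) -> (3, -19)

(3, -19)


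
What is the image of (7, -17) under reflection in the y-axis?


Reflection across y-axis: (x, y) -> (-x, y)
(7, -17) -> (-7, -17)

(-7, -17)


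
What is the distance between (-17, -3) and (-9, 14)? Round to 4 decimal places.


d = sqrt((-9--17)^2 + (14--3)^2) = 18.7883

18.7883


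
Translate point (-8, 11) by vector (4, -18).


Translation: (x+dx, y+dy) = (-8+4, 11+-18) = (-4, -7)

(-4, -7)


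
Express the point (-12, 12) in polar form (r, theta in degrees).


r = sqrt((-12)^2 + 12^2) = 16.9706
theta = atan2(12, -12) = 135 degrees

r = 16.9706, theta = 135 degrees


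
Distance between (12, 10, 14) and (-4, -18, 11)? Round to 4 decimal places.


d = sqrt((-4-12)^2 + (-18-10)^2 + (11-14)^2) = 32.3883

32.3883


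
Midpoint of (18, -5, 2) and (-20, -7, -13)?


Midpoint = ((18+-20)/2, (-5+-7)/2, (2+-13)/2) = (-1, -6, -5.5)

(-1, -6, -5.5)


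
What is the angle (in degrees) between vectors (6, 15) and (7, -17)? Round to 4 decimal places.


dot = 6*7 + 15*-17 = -213
|u| = 16.1555, |v| = 18.3848
cos(angle) = -0.7171
angle = 135.8185 degrees

135.8185 degrees


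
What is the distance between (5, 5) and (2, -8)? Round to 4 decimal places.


d = sqrt((2-5)^2 + (-8-5)^2) = 13.3417

13.3417


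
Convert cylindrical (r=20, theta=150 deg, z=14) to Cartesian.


x = 20 * cos(150) = -17.3205
y = 20 * sin(150) = 10
z = 14

(-17.3205, 10, 14)


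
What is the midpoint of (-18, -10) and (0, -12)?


Midpoint = ((-18+0)/2, (-10+-12)/2) = (-9, -11)

(-9, -11)


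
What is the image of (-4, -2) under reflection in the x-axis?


Reflection across x-axis: (x, y) -> (x, -y)
(-4, -2) -> (-4, 2)

(-4, 2)


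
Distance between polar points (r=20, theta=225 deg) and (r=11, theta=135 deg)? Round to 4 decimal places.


d = sqrt(r1^2 + r2^2 - 2*r1*r2*cos(t2-t1))
d = sqrt(20^2 + 11^2 - 2*20*11*cos(135-225)) = 22.8254

22.8254


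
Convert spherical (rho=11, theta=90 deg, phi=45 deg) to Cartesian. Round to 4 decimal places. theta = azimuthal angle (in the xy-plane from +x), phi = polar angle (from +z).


x = 11 * sin(45) * cos(90) = 0
y = 11 * sin(45) * sin(90) = 7.7782
z = 11 * cos(45) = 7.7782

(0, 7.7782, 7.7782)


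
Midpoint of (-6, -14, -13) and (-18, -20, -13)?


Midpoint = ((-6+-18)/2, (-14+-20)/2, (-13+-13)/2) = (-12, -17, -13)

(-12, -17, -13)


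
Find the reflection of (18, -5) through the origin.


Reflection through origin: (x, y) -> (-x, -y)
(18, -5) -> (-18, 5)

(-18, 5)


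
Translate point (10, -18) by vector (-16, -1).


Translation: (x+dx, y+dy) = (10+-16, -18+-1) = (-6, -19)

(-6, -19)


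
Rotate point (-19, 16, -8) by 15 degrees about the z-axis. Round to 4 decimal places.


x' = -19*cos(15) - 16*sin(15) = -22.4937
y' = -19*sin(15) + 16*cos(15) = 10.5373
z' = -8

(-22.4937, 10.5373, -8)


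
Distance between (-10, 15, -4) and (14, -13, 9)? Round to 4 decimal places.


d = sqrt((14--10)^2 + (-13-15)^2 + (9--4)^2) = 39.1024

39.1024


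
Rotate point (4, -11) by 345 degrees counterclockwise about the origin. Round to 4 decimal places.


x' = 4*cos(345) - -11*sin(345) = 1.0167
y' = 4*sin(345) + -11*cos(345) = -11.6605

(1.0167, -11.6605)


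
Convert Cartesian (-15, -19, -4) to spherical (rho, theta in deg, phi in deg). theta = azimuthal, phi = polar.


rho = sqrt((-15)^2 + (-19)^2 + (-4)^2) = 24.5357
theta = atan2(-19, -15) = 231.7098 deg
phi = acos(-4/24.5357) = 99.3827 deg

rho = 24.5357, theta = 231.7098 deg, phi = 99.3827 deg


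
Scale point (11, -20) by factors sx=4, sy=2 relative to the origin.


Scaling: (x*sx, y*sy) = (11*4, -20*2) = (44, -40)

(44, -40)


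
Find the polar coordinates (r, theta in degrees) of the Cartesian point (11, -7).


r = sqrt(11^2 + (-7)^2) = 13.0384
theta = atan2(-7, 11) = 327.5288 degrees

r = 13.0384, theta = 327.5288 degrees


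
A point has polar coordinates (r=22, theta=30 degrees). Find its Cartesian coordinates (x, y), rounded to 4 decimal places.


x = 22 * cos(30) = 19.0526
y = 22 * sin(30) = 11

(19.0526, 11)


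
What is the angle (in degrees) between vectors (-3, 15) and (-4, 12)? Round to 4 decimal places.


dot = -3*-4 + 15*12 = 192
|u| = 15.2971, |v| = 12.6491
cos(angle) = 0.9923
angle = 7.125 degrees

7.125 degrees


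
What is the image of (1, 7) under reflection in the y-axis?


Reflection across y-axis: (x, y) -> (-x, y)
(1, 7) -> (-1, 7)

(-1, 7)


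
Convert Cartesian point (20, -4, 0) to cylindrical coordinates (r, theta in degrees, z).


r = sqrt(20^2 + (-4)^2) = 20.3961
theta = atan2(-4, 20) = 348.6901 deg
z = 0

r = 20.3961, theta = 348.6901 deg, z = 0


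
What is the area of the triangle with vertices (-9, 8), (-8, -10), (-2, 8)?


Area = |x1(y2-y3) + x2(y3-y1) + x3(y1-y2)| / 2
= |-9*(-10-8) + -8*(8-8) + -2*(8--10)| / 2
= 63

63


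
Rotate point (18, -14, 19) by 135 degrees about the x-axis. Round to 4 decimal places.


x' = 18
y' = -14*cos(135) - 19*sin(135) = -3.5355
z' = -14*sin(135) + 19*cos(135) = -23.3345

(18, -3.5355, -23.3345)


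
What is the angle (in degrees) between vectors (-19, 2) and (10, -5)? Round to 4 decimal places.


dot = -19*10 + 2*-5 = -200
|u| = 19.105, |v| = 11.1803
cos(angle) = -0.9363
angle = 159.444 degrees

159.444 degrees


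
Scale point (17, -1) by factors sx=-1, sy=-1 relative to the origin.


Scaling: (x*sx, y*sy) = (17*-1, -1*-1) = (-17, 1)

(-17, 1)


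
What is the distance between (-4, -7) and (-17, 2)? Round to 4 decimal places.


d = sqrt((-17--4)^2 + (2--7)^2) = 15.8114

15.8114


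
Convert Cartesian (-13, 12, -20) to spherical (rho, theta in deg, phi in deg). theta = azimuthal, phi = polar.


rho = sqrt((-13)^2 + 12^2 + (-20)^2) = 26.7021
theta = atan2(12, -13) = 137.2906 deg
phi = acos(-20/26.7021) = 138.5043 deg

rho = 26.7021, theta = 137.2906 deg, phi = 138.5043 deg


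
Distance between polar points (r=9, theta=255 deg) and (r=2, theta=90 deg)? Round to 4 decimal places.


d = sqrt(r1^2 + r2^2 - 2*r1*r2*cos(t2-t1))
d = sqrt(9^2 + 2^2 - 2*9*2*cos(90-255)) = 10.9441

10.9441


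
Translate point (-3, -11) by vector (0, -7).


Translation: (x+dx, y+dy) = (-3+0, -11+-7) = (-3, -18)

(-3, -18)


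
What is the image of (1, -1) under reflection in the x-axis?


Reflection across x-axis: (x, y) -> (x, -y)
(1, -1) -> (1, 1)

(1, 1)


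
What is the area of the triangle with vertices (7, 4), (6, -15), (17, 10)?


Area = |x1(y2-y3) + x2(y3-y1) + x3(y1-y2)| / 2
= |7*(-15-10) + 6*(10-4) + 17*(4--15)| / 2
= 92

92


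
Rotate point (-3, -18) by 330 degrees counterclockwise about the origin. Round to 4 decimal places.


x' = -3*cos(330) - -18*sin(330) = -11.5981
y' = -3*sin(330) + -18*cos(330) = -14.0885

(-11.5981, -14.0885)


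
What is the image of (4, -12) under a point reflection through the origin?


Reflection through origin: (x, y) -> (-x, -y)
(4, -12) -> (-4, 12)

(-4, 12)


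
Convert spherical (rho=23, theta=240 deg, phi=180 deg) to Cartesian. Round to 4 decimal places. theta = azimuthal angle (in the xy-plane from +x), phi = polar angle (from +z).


x = 23 * sin(180) * cos(240) = 0
y = 23 * sin(180) * sin(240) = 0
z = 23 * cos(180) = -23

(0, 0, -23)


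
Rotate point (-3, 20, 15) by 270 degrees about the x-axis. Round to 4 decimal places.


x' = -3
y' = 20*cos(270) - 15*sin(270) = 15
z' = 20*sin(270) + 15*cos(270) = -20

(-3, 15, -20)


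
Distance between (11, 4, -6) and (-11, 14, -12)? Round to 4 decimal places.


d = sqrt((-11-11)^2 + (14-4)^2 + (-12--6)^2) = 24.8998

24.8998


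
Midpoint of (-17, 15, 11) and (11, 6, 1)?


Midpoint = ((-17+11)/2, (15+6)/2, (11+1)/2) = (-3, 10.5, 6)

(-3, 10.5, 6)


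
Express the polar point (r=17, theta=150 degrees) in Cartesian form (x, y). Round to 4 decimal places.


x = 17 * cos(150) = -14.7224
y = 17 * sin(150) = 8.5

(-14.7224, 8.5)


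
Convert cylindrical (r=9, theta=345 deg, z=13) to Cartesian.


x = 9 * cos(345) = 8.6933
y = 9 * sin(345) = -2.3294
z = 13

(8.6933, -2.3294, 13)


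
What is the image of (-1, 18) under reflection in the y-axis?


Reflection across y-axis: (x, y) -> (-x, y)
(-1, 18) -> (1, 18)

(1, 18)


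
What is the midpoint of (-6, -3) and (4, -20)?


Midpoint = ((-6+4)/2, (-3+-20)/2) = (-1, -11.5)

(-1, -11.5)


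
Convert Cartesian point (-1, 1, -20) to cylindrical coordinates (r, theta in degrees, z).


r = sqrt((-1)^2 + 1^2) = 1.4142
theta = atan2(1, -1) = 135 deg
z = -20

r = 1.4142, theta = 135 deg, z = -20


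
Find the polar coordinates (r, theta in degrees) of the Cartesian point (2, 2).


r = sqrt(2^2 + 2^2) = 2.8284
theta = atan2(2, 2) = 45 degrees

r = 2.8284, theta = 45 degrees


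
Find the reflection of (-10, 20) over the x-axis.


Reflection across x-axis: (x, y) -> (x, -y)
(-10, 20) -> (-10, -20)

(-10, -20)


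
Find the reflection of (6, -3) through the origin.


Reflection through origin: (x, y) -> (-x, -y)
(6, -3) -> (-6, 3)

(-6, 3)


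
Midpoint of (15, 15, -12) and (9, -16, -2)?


Midpoint = ((15+9)/2, (15+-16)/2, (-12+-2)/2) = (12, -0.5, -7)

(12, -0.5, -7)


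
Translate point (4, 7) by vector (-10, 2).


Translation: (x+dx, y+dy) = (4+-10, 7+2) = (-6, 9)

(-6, 9)


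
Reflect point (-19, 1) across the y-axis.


Reflection across y-axis: (x, y) -> (-x, y)
(-19, 1) -> (19, 1)

(19, 1)


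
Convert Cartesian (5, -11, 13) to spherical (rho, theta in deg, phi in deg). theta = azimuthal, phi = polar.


rho = sqrt(5^2 + (-11)^2 + 13^2) = 17.7482
theta = atan2(-11, 5) = 294.444 deg
phi = acos(13/17.7482) = 42.9064 deg

rho = 17.7482, theta = 294.444 deg, phi = 42.9064 deg


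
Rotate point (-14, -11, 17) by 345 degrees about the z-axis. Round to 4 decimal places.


x' = -14*cos(345) - -11*sin(345) = -16.37
y' = -14*sin(345) + -11*cos(345) = -7.0017
z' = 17

(-16.37, -7.0017, 17)


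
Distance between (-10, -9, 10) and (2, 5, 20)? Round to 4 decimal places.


d = sqrt((2--10)^2 + (5--9)^2 + (20-10)^2) = 20.9762

20.9762


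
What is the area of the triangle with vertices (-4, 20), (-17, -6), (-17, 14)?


Area = |x1(y2-y3) + x2(y3-y1) + x3(y1-y2)| / 2
= |-4*(-6-14) + -17*(14-20) + -17*(20--6)| / 2
= 130

130


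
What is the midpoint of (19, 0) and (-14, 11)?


Midpoint = ((19+-14)/2, (0+11)/2) = (2.5, 5.5)

(2.5, 5.5)


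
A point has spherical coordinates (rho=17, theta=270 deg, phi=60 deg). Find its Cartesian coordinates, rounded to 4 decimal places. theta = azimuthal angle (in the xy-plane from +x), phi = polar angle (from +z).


x = 17 * sin(60) * cos(270) = 0
y = 17 * sin(60) * sin(270) = -14.7224
z = 17 * cos(60) = 8.5

(0, -14.7224, 8.5)


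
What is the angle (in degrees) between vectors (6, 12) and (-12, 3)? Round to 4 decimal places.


dot = 6*-12 + 12*3 = -36
|u| = 13.4164, |v| = 12.3693
cos(angle) = -0.2169
angle = 102.5288 degrees

102.5288 degrees


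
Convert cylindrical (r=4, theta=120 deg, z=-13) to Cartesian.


x = 4 * cos(120) = -2
y = 4 * sin(120) = 3.4641
z = -13

(-2, 3.4641, -13)


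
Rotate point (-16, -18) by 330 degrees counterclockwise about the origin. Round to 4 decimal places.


x' = -16*cos(330) - -18*sin(330) = -22.8564
y' = -16*sin(330) + -18*cos(330) = -7.5885

(-22.8564, -7.5885)


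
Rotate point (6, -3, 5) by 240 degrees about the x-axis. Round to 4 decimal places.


x' = 6
y' = -3*cos(240) - 5*sin(240) = 5.8301
z' = -3*sin(240) + 5*cos(240) = 0.0981

(6, 5.8301, 0.0981)


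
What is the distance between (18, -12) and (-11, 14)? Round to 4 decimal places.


d = sqrt((-11-18)^2 + (14--12)^2) = 38.9487

38.9487


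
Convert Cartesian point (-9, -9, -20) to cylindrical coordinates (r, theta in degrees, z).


r = sqrt((-9)^2 + (-9)^2) = 12.7279
theta = atan2(-9, -9) = 225 deg
z = -20

r = 12.7279, theta = 225 deg, z = -20


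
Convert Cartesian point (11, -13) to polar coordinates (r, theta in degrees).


r = sqrt(11^2 + (-13)^2) = 17.0294
theta = atan2(-13, 11) = 310.2364 degrees

r = 17.0294, theta = 310.2364 degrees


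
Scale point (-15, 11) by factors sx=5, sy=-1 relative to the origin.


Scaling: (x*sx, y*sy) = (-15*5, 11*-1) = (-75, -11)

(-75, -11)


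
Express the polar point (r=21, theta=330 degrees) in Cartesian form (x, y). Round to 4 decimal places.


x = 21 * cos(330) = 18.1865
y = 21 * sin(330) = -10.5

(18.1865, -10.5)


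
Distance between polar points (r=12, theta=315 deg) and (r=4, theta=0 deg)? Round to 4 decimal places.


d = sqrt(r1^2 + r2^2 - 2*r1*r2*cos(t2-t1))
d = sqrt(12^2 + 4^2 - 2*12*4*cos(0-315)) = 9.5978

9.5978


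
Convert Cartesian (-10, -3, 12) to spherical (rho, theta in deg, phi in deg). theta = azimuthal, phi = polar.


rho = sqrt((-10)^2 + (-3)^2 + 12^2) = 15.906
theta = atan2(-3, -10) = 196.6992 deg
phi = acos(12/15.906) = 41.0241 deg

rho = 15.906, theta = 196.6992 deg, phi = 41.0241 deg


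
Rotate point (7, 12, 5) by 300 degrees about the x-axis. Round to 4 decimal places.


x' = 7
y' = 12*cos(300) - 5*sin(300) = 10.3301
z' = 12*sin(300) + 5*cos(300) = -7.8923

(7, 10.3301, -7.8923)


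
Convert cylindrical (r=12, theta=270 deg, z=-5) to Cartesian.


x = 12 * cos(270) = 0
y = 12 * sin(270) = -12
z = -5

(0, -12, -5)


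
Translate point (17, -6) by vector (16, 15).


Translation: (x+dx, y+dy) = (17+16, -6+15) = (33, 9)

(33, 9)


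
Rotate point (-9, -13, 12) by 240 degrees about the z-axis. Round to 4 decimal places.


x' = -9*cos(240) - -13*sin(240) = -6.7583
y' = -9*sin(240) + -13*cos(240) = 14.2942
z' = 12

(-6.7583, 14.2942, 12)


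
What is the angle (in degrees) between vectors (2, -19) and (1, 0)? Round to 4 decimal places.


dot = 2*1 + -19*0 = 2
|u| = 19.105, |v| = 1
cos(angle) = 0.1047
angle = 83.991 degrees

83.991 degrees


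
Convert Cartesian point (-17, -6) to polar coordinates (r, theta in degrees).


r = sqrt((-17)^2 + (-6)^2) = 18.0278
theta = atan2(-6, -17) = 199.44 degrees

r = 18.0278, theta = 199.44 degrees


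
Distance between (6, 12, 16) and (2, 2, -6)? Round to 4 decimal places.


d = sqrt((2-6)^2 + (2-12)^2 + (-6-16)^2) = 24.4949

24.4949


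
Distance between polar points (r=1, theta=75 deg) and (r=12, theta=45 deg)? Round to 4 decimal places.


d = sqrt(r1^2 + r2^2 - 2*r1*r2*cos(t2-t1))
d = sqrt(1^2 + 12^2 - 2*1*12*cos(45-75)) = 11.1452

11.1452


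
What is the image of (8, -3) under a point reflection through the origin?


Reflection through origin: (x, y) -> (-x, -y)
(8, -3) -> (-8, 3)

(-8, 3)


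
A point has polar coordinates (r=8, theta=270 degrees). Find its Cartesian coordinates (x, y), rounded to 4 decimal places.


x = 8 * cos(270) = 0
y = 8 * sin(270) = -8

(0, -8)


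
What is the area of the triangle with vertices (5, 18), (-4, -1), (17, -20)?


Area = |x1(y2-y3) + x2(y3-y1) + x3(y1-y2)| / 2
= |5*(-1--20) + -4*(-20-18) + 17*(18--1)| / 2
= 285

285


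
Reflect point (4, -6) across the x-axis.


Reflection across x-axis: (x, y) -> (x, -y)
(4, -6) -> (4, 6)

(4, 6)


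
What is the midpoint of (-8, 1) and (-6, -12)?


Midpoint = ((-8+-6)/2, (1+-12)/2) = (-7, -5.5)

(-7, -5.5)


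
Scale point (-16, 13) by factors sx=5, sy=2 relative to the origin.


Scaling: (x*sx, y*sy) = (-16*5, 13*2) = (-80, 26)

(-80, 26)


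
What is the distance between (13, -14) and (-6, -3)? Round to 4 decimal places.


d = sqrt((-6-13)^2 + (-3--14)^2) = 21.9545

21.9545


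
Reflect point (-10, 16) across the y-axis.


Reflection across y-axis: (x, y) -> (-x, y)
(-10, 16) -> (10, 16)

(10, 16)


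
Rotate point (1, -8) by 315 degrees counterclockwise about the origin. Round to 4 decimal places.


x' = 1*cos(315) - -8*sin(315) = -4.9497
y' = 1*sin(315) + -8*cos(315) = -6.364

(-4.9497, -6.364)


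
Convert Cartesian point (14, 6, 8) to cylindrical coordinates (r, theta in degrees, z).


r = sqrt(14^2 + 6^2) = 15.2315
theta = atan2(6, 14) = 23.1986 deg
z = 8

r = 15.2315, theta = 23.1986 deg, z = 8


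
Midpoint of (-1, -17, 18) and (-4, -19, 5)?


Midpoint = ((-1+-4)/2, (-17+-19)/2, (18+5)/2) = (-2.5, -18, 11.5)

(-2.5, -18, 11.5)


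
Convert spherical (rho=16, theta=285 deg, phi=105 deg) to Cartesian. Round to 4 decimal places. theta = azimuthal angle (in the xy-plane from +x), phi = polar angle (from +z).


x = 16 * sin(105) * cos(285) = 4
y = 16 * sin(105) * sin(285) = -14.9282
z = 16 * cos(105) = -4.1411

(4, -14.9282, -4.1411)


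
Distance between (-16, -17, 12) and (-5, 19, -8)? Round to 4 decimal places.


d = sqrt((-5--16)^2 + (19--17)^2 + (-8-12)^2) = 42.6263

42.6263


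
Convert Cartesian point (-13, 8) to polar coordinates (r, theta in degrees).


r = sqrt((-13)^2 + 8^2) = 15.2643
theta = atan2(8, -13) = 148.3925 degrees

r = 15.2643, theta = 148.3925 degrees


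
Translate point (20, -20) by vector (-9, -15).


Translation: (x+dx, y+dy) = (20+-9, -20+-15) = (11, -35)

(11, -35)


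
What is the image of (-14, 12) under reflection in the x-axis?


Reflection across x-axis: (x, y) -> (x, -y)
(-14, 12) -> (-14, -12)

(-14, -12)


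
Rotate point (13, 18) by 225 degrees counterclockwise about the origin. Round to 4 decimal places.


x' = 13*cos(225) - 18*sin(225) = 3.5355
y' = 13*sin(225) + 18*cos(225) = -21.9203

(3.5355, -21.9203)


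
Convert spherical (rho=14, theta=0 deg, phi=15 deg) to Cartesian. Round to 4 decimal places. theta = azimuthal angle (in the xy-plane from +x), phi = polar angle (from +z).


x = 14 * sin(15) * cos(0) = 3.6235
y = 14 * sin(15) * sin(0) = 0
z = 14 * cos(15) = 13.523

(3.6235, 0, 13.523)


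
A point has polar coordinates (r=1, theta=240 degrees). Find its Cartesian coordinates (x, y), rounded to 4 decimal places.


x = 1 * cos(240) = -0.5
y = 1 * sin(240) = -0.866

(-0.5, -0.866)


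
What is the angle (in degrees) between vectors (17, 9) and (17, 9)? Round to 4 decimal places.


dot = 17*17 + 9*9 = 370
|u| = 19.2354, |v| = 19.2354
cos(angle) = 1
angle = 0 degrees

0 degrees


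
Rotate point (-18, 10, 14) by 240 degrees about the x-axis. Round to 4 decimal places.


x' = -18
y' = 10*cos(240) - 14*sin(240) = 7.1244
z' = 10*sin(240) + 14*cos(240) = -15.6603

(-18, 7.1244, -15.6603)


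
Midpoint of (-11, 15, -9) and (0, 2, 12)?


Midpoint = ((-11+0)/2, (15+2)/2, (-9+12)/2) = (-5.5, 8.5, 1.5)

(-5.5, 8.5, 1.5)


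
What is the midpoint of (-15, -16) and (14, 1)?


Midpoint = ((-15+14)/2, (-16+1)/2) = (-0.5, -7.5)

(-0.5, -7.5)


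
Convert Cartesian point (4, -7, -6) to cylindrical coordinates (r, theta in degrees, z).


r = sqrt(4^2 + (-7)^2) = 8.0623
theta = atan2(-7, 4) = 299.7449 deg
z = -6

r = 8.0623, theta = 299.7449 deg, z = -6


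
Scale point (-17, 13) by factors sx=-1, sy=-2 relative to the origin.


Scaling: (x*sx, y*sy) = (-17*-1, 13*-2) = (17, -26)

(17, -26)


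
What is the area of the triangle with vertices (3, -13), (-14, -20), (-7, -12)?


Area = |x1(y2-y3) + x2(y3-y1) + x3(y1-y2)| / 2
= |3*(-20--12) + -14*(-12--13) + -7*(-13--20)| / 2
= 43.5

43.5


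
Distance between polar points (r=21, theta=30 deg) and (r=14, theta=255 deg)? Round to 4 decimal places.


d = sqrt(r1^2 + r2^2 - 2*r1*r2*cos(t2-t1))
d = sqrt(21^2 + 14^2 - 2*21*14*cos(255-30)) = 32.4466

32.4466


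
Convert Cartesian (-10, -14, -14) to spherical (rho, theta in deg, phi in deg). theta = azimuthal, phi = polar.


rho = sqrt((-10)^2 + (-14)^2 + (-14)^2) = 22.1811
theta = atan2(-14, -10) = 234.4623 deg
phi = acos(-14/22.1811) = 129.1364 deg

rho = 22.1811, theta = 234.4623 deg, phi = 129.1364 deg


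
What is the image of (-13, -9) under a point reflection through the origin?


Reflection through origin: (x, y) -> (-x, -y)
(-13, -9) -> (13, 9)

(13, 9)
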